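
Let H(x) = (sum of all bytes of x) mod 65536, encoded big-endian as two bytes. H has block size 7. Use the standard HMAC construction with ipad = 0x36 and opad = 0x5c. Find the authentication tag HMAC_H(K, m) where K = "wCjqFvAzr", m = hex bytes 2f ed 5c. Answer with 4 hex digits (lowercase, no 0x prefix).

Key "wCjqFvAzr" = 77 43 6a 71 46 76 41 7a 72 is 9 bytes > B = 7, so hash it first: H(key) = 03 7e, then zero-pad to 7 bytes: K' = 03 7e 00 00 00 00 00.
K' ⊕ ipad = 35 48 36 36 36 36 36.  K' ⊕ opad = 5f 22 5c 5c 5c 5c 5c.
Inner input = (K'⊕ipad) ∥ m = 35 48 36 36 36 36 36 ∥ 2f ed 5c.
Inner hash: sum = 53+72+54+54+54+54+54+47+237+92 = 771 → 03 03.
Outer input = (K'⊕opad) ∥ inner = 5f 22 5c 5c 5c 5c 5c ∥ 03 03.
Outer hash (tag): sum = 95+34+92+92+92+92+92+3+3 = 595 → 02 53.

0253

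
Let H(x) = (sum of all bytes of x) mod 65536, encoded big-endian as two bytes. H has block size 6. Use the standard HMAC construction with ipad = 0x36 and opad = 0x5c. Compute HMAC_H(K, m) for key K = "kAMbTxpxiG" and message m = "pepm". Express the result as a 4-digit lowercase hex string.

02fd

Key "kAMbTxpxiG" = 6b 41 4d 62 54 78 70 78 69 47 is 10 bytes > B = 6, so hash it first: H(key) = 03 bf, then zero-pad to 6 bytes: K' = 03 bf 00 00 00 00.
K' ⊕ ipad = 35 89 36 36 36 36.  K' ⊕ opad = 5f e3 5c 5c 5c 5c.
Inner input = (K'⊕ipad) ∥ m = 35 89 36 36 36 36 ∥ 70 65 70 6d.
Inner hash: sum = 53+137+54+54+54+54+112+101+112+109 = 840 → 03 48.
Outer input = (K'⊕opad) ∥ inner = 5f e3 5c 5c 5c 5c ∥ 03 48.
Outer hash (tag): sum = 95+227+92+92+92+92+3+72 = 765 → 02 fd.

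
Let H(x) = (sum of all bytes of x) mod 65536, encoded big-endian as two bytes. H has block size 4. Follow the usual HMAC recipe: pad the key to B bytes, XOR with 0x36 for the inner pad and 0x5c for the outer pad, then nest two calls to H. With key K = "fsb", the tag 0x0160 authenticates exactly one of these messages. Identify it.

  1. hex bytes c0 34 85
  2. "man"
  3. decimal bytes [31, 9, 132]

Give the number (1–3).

Key "fsb" = 66 73 62 is 3 bytes ≤ B = 4; zero-pad to 4 bytes: K' = 66 73 62 00.
K' ⊕ ipad = 50 45 54 36; K' ⊕ opad = 3a 2f 3e 5c.
m1: inner = H(50 45 54 36 c0 34 85) = 02 98; tag = H(3a 2f 3e 5c 02 98) = 019d
m2: inner = H(50 45 54 36 6d 61 6e) = 02 5b; tag = H(3a 2f 3e 5c 02 5b) = 0160 ← matches
m3: inner = H(50 45 54 36 1f 09 84) = 01 cb; tag = H(3a 2f 3e 5c 01 cb) = 01cf

2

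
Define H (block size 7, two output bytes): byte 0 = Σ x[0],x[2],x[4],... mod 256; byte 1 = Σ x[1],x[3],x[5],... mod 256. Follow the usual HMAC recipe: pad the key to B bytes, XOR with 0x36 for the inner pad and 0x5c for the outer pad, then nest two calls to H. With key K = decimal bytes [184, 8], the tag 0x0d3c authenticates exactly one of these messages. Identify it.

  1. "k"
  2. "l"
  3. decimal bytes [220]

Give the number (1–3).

Key decimal bytes [184, 8] = b8 08 is 2 bytes ≤ B = 7; zero-pad to 7 bytes: K' = b8 08 00 00 00 00 00.
K' ⊕ ipad = 8e 3e 36 36 36 36 36; K' ⊕ opad = e4 54 5c 5c 5c 5c 5c.
m1: inner = H(8e 3e 36 36 36 36 36 6b) = 30 15; tag = H(e4 54 5c 5c 5c 5c 5c 30 15) = 0d3c ← matches
m2: inner = H(8e 3e 36 36 36 36 36 6c) = 30 16; tag = H(e4 54 5c 5c 5c 5c 5c 30 16) = 0e3c
m3: inner = H(8e 3e 36 36 36 36 36 dc) = 30 86; tag = H(e4 54 5c 5c 5c 5c 5c 30 86) = 7e3c

1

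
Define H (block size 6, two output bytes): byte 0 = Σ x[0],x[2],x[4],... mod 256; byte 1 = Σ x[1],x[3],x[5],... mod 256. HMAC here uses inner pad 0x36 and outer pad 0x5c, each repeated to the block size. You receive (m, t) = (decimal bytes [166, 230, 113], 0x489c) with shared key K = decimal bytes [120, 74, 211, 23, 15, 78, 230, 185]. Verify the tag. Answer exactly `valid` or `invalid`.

invalid

Key decimal bytes [120, 74, 211, 23, 15, 78, 230, 185] = 78 4a d3 17 0f 4e e6 b9 is 8 bytes > B = 6, so hash it first: H(key) = 40 68, then zero-pad to 6 bytes: K' = 40 68 00 00 00 00.
K' ⊕ ipad = 76 5e 36 36 36 36; K' ⊕ opad = 1c 34 5c 5c 5c 5c.
Inner hash: even-index sum = 505 mod 256 = 249; odd-index sum = 432 mod 256 = 176 → f9 b0.
Outer hash (recomputed tag): even-index sum = 461 mod 256 = 205; odd-index sum = 412 mod 256 = 156 → cd 9c.
Recomputed tag = cd9c; claimed = 489c → mismatch.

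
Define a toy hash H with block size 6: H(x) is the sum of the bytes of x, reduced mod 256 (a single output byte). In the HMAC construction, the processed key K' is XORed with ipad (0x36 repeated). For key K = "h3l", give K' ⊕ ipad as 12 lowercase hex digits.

5e055a363636

Key "h3l" = 68 33 6c is 3 bytes ≤ B = 6; zero-pad to 6 bytes: K' = 68 33 6c 00 00 00.
XOR each byte with 0x36: 68⊕36=5e, 33⊕36=05, 6c⊕36=5a, 00⊕36=36, 00⊕36=36, 00⊕36=36.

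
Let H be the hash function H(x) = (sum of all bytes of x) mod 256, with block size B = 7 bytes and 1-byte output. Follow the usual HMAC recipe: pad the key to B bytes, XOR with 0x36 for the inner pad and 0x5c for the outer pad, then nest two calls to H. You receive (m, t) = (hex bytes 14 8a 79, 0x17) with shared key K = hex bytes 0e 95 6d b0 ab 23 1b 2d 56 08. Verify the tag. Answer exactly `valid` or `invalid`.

invalid

Key hex bytes 0e 95 6d b0 ab 23 1b 2d 56 08 is 10 bytes > B = 7, so hash it first: H(key) = 34, then zero-pad to 7 bytes: K' = 34 00 00 00 00 00 00.
K' ⊕ ipad = 02 36 36 36 36 36 36; K' ⊕ opad = 68 5c 5c 5c 5c 5c 5c.
Inner hash: sum = 2+54+54+54+54+54+54+20+138+121 = 605; mod 256 = 93 → 5d.
Outer hash (recomputed tag): sum = 104+92+92+92+92+92+92+93 = 749; mod 256 = 237 → ed.
Recomputed tag = ed; claimed = 17 → mismatch.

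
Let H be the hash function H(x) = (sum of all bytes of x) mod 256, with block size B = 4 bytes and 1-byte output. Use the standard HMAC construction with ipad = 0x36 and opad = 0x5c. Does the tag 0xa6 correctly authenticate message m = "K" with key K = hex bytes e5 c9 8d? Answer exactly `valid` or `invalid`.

invalid

Key hex bytes e5 c9 8d is 3 bytes ≤ B = 4; zero-pad to 4 bytes: K' = e5 c9 8d 00.
K' ⊕ ipad = d3 ff bb 36; K' ⊕ opad = b9 95 d1 5c.
Inner hash: sum = 211+255+187+54+75 = 782; mod 256 = 14 → 0e.
Outer hash (recomputed tag): sum = 185+149+209+92+14 = 649; mod 256 = 137 → 89.
Recomputed tag = 89; claimed = a6 → mismatch.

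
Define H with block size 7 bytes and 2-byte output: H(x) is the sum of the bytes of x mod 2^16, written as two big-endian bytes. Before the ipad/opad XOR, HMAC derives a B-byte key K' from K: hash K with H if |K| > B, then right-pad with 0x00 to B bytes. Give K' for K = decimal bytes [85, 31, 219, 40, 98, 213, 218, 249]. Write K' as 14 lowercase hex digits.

04810000000000

|K| = 8 > B = 7, so first hash the key.
H(K): sum = 85+31+219+40+98+213+218+249 = 1153 → 04 81.
Zero-pad H(K) = 04 81 to 7 bytes: K' = 04 81 00 00 00 00 00.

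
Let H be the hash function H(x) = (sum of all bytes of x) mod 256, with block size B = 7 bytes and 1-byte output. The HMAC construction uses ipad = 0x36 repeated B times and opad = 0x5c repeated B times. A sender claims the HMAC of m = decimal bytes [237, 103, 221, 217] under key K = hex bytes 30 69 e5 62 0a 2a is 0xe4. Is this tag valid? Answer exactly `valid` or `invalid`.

Key hex bytes 30 69 e5 62 0a 2a is 6 bytes ≤ B = 7; zero-pad to 7 bytes: K' = 30 69 e5 62 0a 2a 00.
K' ⊕ ipad = 06 5f d3 54 3c 1c 36; K' ⊕ opad = 6c 35 b9 3e 56 76 5c.
Inner hash: sum = 6+95+211+84+60+28+54+237+103+221+217 = 1316; mod 256 = 36 → 24.
Outer hash (recomputed tag): sum = 108+53+185+62+86+118+92+36 = 740; mod 256 = 228 → e4.
Recomputed tag = e4; claimed = e4 → match.

valid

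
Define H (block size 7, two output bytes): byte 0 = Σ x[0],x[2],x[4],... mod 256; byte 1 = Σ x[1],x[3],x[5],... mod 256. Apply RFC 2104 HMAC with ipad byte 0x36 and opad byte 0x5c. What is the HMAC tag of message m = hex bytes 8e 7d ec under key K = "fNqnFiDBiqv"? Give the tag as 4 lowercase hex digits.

04d1

Key "fNqnFiDBiqv" = 66 4e 71 6e 46 69 44 42 69 71 76 is 11 bytes > B = 7, so hash it first: H(key) = 40 d8, then zero-pad to 7 bytes: K' = 40 d8 00 00 00 00 00.
K' ⊕ ipad = 76 ee 36 36 36 36 36.  K' ⊕ opad = 1c 84 5c 5c 5c 5c 5c.
Inner input = (K'⊕ipad) ∥ m = 76 ee 36 36 36 36 36 ∥ 8e 7d ec.
Inner hash: even-index sum = 405 mod 256 = 149; odd-index sum = 724 mod 256 = 212 → 95 d4.
Outer input = (K'⊕opad) ∥ inner = 1c 84 5c 5c 5c 5c 5c ∥ 95 d4.
Outer hash (tag): even-index sum = 516 mod 256 = 4; odd-index sum = 465 mod 256 = 209 → 04 d1.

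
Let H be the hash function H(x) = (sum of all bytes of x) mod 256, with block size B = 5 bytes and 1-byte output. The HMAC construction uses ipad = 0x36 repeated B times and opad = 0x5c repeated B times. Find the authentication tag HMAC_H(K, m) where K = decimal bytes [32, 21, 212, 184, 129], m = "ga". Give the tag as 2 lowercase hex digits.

36

Key decimal bytes [32, 21, 212, 184, 129] = 20 15 d4 b8 81 is exactly B = 5 bytes: K' = 20 15 d4 b8 81.
K' ⊕ ipad = 16 23 e2 8e b7.  K' ⊕ opad = 7c 49 88 e4 dd.
Inner input = (K'⊕ipad) ∥ m = 16 23 e2 8e b7 ∥ 67 61.
Inner hash: sum = 22+35+226+142+183+103+97 = 808; mod 256 = 40 → 28.
Outer input = (K'⊕opad) ∥ inner = 7c 49 88 e4 dd ∥ 28.
Outer hash (tag): sum = 124+73+136+228+221+40 = 822; mod 256 = 54 → 36.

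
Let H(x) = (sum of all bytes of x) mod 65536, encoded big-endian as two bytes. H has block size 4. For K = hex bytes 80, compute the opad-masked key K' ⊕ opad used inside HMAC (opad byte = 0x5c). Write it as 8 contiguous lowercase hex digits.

dc5c5c5c

Key hex bytes 80 is 1 byte ≤ B = 4; zero-pad to 4 bytes: K' = 80 00 00 00.
XOR each byte with 0x5c: 80⊕5c=dc, 00⊕5c=5c, 00⊕5c=5c, 00⊕5c=5c.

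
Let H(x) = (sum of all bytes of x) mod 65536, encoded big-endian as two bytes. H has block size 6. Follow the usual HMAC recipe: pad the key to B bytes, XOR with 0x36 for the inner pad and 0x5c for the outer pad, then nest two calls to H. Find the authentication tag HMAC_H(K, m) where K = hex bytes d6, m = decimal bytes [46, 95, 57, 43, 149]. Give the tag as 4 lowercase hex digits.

Key hex bytes d6 is 1 byte ≤ B = 6; zero-pad to 6 bytes: K' = d6 00 00 00 00 00.
K' ⊕ ipad = e0 36 36 36 36 36.  K' ⊕ opad = 8a 5c 5c 5c 5c 5c.
Inner input = (K'⊕ipad) ∥ m = e0 36 36 36 36 36 ∥ 2e 5f 39 2b 95.
Inner hash: sum = 224+54+54+54+54+54+46+95+57+43+149 = 884 → 03 74.
Outer input = (K'⊕opad) ∥ inner = 8a 5c 5c 5c 5c 5c ∥ 03 74.
Outer hash (tag): sum = 138+92+92+92+92+92+3+116 = 717 → 02 cd.

02cd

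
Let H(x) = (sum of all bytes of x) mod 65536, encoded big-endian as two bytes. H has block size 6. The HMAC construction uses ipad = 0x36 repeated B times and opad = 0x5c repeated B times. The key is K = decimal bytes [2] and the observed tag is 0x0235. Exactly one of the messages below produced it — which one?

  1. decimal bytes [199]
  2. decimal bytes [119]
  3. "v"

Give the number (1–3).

1

Key decimal bytes [2] = 02 is 1 byte ≤ B = 6; zero-pad to 6 bytes: K' = 02 00 00 00 00 00.
K' ⊕ ipad = 34 36 36 36 36 36; K' ⊕ opad = 5e 5c 5c 5c 5c 5c.
m1: inner = H(34 36 36 36 36 36 c7) = 02 09; tag = H(5e 5c 5c 5c 5c 5c 02 09) = 0235 ← matches
m2: inner = H(34 36 36 36 36 36 77) = 01 b9; tag = H(5e 5c 5c 5c 5c 5c 01 b9) = 02e4
m3: inner = H(34 36 36 36 36 36 76) = 01 b8; tag = H(5e 5c 5c 5c 5c 5c 01 b8) = 02e3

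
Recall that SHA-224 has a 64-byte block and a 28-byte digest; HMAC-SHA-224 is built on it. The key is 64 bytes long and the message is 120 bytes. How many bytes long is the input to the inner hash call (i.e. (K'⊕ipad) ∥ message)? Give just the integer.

Key is 64 ≤ 64 bytes, zero-padded: |K'| = 64.
Inner input = (K'⊕ipad) ∥ m → 64 + 120 = 184 bytes.

184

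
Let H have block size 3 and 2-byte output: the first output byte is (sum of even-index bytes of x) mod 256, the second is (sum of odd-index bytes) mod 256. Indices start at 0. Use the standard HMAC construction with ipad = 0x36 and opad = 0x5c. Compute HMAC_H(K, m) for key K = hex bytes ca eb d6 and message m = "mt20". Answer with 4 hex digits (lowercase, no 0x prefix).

9c37

Key hex bytes ca eb d6 is exactly B = 3 bytes: K' = ca eb d6.
K' ⊕ ipad = fc dd e0.  K' ⊕ opad = 96 b7 8a.
Inner input = (K'⊕ipad) ∥ m = fc dd e0 ∥ 6d 74 32 30.
Inner hash: even-index sum = 640 mod 256 = 128; odd-index sum = 380 mod 256 = 124 → 80 7c.
Outer input = (K'⊕opad) ∥ inner = 96 b7 8a ∥ 80 7c.
Outer hash (tag): even-index sum = 412 mod 256 = 156; odd-index sum = 311 mod 256 = 55 → 9c 37.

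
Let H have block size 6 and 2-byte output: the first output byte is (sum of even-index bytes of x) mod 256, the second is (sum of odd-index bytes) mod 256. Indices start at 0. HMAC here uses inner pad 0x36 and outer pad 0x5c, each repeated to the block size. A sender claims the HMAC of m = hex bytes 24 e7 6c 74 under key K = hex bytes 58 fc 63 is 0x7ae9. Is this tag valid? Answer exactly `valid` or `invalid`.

Key hex bytes 58 fc 63 is 3 bytes ≤ B = 6; zero-pad to 6 bytes: K' = 58 fc 63 00 00 00.
K' ⊕ ipad = 6e ca 55 36 36 36; K' ⊕ opad = 04 a0 3f 5c 5c 5c.
Inner hash: even-index sum = 393 mod 256 = 137; odd-index sum = 657 mod 256 = 145 → 89 91.
Outer hash (recomputed tag): even-index sum = 296 mod 256 = 40; odd-index sum = 489 mod 256 = 233 → 28 e9.
Recomputed tag = 28e9; claimed = 7ae9 → mismatch.

invalid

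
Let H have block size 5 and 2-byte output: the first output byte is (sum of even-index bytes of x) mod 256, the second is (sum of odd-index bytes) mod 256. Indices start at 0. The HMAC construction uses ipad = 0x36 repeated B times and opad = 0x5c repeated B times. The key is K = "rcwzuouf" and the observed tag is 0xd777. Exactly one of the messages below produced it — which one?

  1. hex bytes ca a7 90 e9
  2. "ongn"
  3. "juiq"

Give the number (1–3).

2

Key "rcwzuouf" = 72 63 77 7a 75 6f 75 66 is 8 bytes > B = 5, so hash it first: H(key) = d3 b2, then zero-pad to 5 bytes: K' = d3 b2 00 00 00.
K' ⊕ ipad = e5 84 36 36 36; K' ⊕ opad = 8f ee 5c 5c 5c.
m1: inner = H(e5 84 36 36 36 ca a7 90 e9) = e1 14; tag = H(8f ee 5c 5c 5c e1 14) = 5b2b
m2: inner = H(e5 84 36 36 36 6f 6e 67 6e) = 2d 90; tag = H(8f ee 5c 5c 5c 2d 90) = d777 ← matches
m3: inner = H(e5 84 36 36 36 6a 75 69 71) = 37 8d; tag = H(8f ee 5c 5c 5c 37 8d) = d481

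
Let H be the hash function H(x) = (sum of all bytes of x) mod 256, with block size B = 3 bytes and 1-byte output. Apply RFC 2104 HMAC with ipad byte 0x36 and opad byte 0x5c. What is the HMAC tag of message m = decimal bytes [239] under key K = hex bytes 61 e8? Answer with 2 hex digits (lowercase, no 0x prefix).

a7

Key hex bytes 61 e8 is 2 bytes ≤ B = 3; zero-pad to 3 bytes: K' = 61 e8 00.
K' ⊕ ipad = 57 de 36.  K' ⊕ opad = 3d b4 5c.
Inner input = (K'⊕ipad) ∥ m = 57 de 36 ∥ ef.
Inner hash: sum = 87+222+54+239 = 602; mod 256 = 90 → 5a.
Outer input = (K'⊕opad) ∥ inner = 3d b4 5c ∥ 5a.
Outer hash (tag): sum = 61+180+92+90 = 423; mod 256 = 167 → a7.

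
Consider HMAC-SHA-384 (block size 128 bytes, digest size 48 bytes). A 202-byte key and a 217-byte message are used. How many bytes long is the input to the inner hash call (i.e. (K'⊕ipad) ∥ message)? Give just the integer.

345

Key is 202 > 128 bytes, so it is hashed to 48 bytes then zero-padded to 128: |K'| = 128.
Inner input = (K'⊕ipad) ∥ m → 128 + 217 = 345 bytes.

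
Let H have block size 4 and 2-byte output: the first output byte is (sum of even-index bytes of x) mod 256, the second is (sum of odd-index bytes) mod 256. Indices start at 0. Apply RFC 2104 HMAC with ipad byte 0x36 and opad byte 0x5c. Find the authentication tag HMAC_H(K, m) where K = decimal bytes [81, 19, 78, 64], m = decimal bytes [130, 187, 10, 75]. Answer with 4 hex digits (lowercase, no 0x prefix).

8a0c

Key decimal bytes [81, 19, 78, 64] = 51 13 4e 40 is exactly B = 4 bytes: K' = 51 13 4e 40.
K' ⊕ ipad = 67 25 78 76.  K' ⊕ opad = 0d 4f 12 1c.
Inner input = (K'⊕ipad) ∥ m = 67 25 78 76 ∥ 82 bb 0a 4b.
Inner hash: even-index sum = 363 mod 256 = 107; odd-index sum = 417 mod 256 = 161 → 6b a1.
Outer input = (K'⊕opad) ∥ inner = 0d 4f 12 1c ∥ 6b a1.
Outer hash (tag): even-index sum = 138 mod 256 = 138; odd-index sum = 268 mod 256 = 12 → 8a 0c.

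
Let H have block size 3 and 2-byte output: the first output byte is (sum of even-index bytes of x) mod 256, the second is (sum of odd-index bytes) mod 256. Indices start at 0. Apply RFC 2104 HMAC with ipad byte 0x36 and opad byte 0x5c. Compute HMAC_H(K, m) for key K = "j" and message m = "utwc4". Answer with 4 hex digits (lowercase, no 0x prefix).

e8c5

Key "j" = 6a is 1 byte ≤ B = 3; zero-pad to 3 bytes: K' = 6a 00 00.
K' ⊕ ipad = 5c 36 36.  K' ⊕ opad = 36 5c 5c.
Inner input = (K'⊕ipad) ∥ m = 5c 36 36 ∥ 75 74 77 63 34.
Inner hash: even-index sum = 361 mod 256 = 105; odd-index sum = 342 mod 256 = 86 → 69 56.
Outer input = (K'⊕opad) ∥ inner = 36 5c 5c ∥ 69 56.
Outer hash (tag): even-index sum = 232 mod 256 = 232; odd-index sum = 197 mod 256 = 197 → e8 c5.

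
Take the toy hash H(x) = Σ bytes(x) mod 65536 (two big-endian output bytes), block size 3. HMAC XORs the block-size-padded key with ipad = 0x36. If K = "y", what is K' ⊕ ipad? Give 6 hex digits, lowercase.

4f3636

Key "y" = 79 is 1 byte ≤ B = 3; zero-pad to 3 bytes: K' = 79 00 00.
XOR each byte with 0x36: 79⊕36=4f, 00⊕36=36, 00⊕36=36.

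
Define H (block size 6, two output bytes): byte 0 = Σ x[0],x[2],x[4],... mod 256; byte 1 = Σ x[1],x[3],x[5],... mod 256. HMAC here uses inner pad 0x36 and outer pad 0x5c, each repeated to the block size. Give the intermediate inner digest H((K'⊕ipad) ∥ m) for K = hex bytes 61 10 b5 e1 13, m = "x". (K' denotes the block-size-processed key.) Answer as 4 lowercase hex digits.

7733

Key hex bytes 61 10 b5 e1 13 is 5 bytes ≤ B = 6; zero-pad to 6 bytes: K' = 61 10 b5 e1 13 00.
K' ⊕ ipad = 57 26 83 d7 25 36.
Inner input = 57 26 83 d7 25 36 ∥ 78.
Inner hash: even-index sum = 375 mod 256 = 119; odd-index sum = 307 mod 256 = 51 → 77 33.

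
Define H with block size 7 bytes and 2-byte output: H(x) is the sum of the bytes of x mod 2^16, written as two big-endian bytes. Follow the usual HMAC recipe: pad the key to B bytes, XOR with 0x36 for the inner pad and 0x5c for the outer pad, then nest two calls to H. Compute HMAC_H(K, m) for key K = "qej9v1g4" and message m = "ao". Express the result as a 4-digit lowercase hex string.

03b2

Key "qej9v1g4" = 71 65 6a 39 76 31 67 34 is 8 bytes > B = 7, so hash it first: H(key) = 02 bb, then zero-pad to 7 bytes: K' = 02 bb 00 00 00 00 00.
K' ⊕ ipad = 34 8d 36 36 36 36 36.  K' ⊕ opad = 5e e7 5c 5c 5c 5c 5c.
Inner input = (K'⊕ipad) ∥ m = 34 8d 36 36 36 36 36 ∥ 61 6f.
Inner hash: sum = 52+141+54+54+54+54+54+97+111 = 671 → 02 9f.
Outer input = (K'⊕opad) ∥ inner = 5e e7 5c 5c 5c 5c 5c ∥ 02 9f.
Outer hash (tag): sum = 94+231+92+92+92+92+92+2+159 = 946 → 03 b2.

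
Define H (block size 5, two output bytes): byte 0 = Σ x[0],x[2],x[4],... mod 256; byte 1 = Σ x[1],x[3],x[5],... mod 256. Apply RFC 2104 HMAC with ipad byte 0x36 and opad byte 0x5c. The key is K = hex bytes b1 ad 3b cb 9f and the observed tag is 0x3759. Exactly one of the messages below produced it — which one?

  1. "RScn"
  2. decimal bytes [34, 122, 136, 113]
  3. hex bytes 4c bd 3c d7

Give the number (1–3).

3

Key hex bytes b1 ad 3b cb 9f is exactly B = 5 bytes: K' = b1 ad 3b cb 9f.
K' ⊕ ipad = 87 9b 0d fd a9; K' ⊕ opad = ed f1 67 97 c3.
m1: inner = H(87 9b 0d fd a9 52 53 63 6e) = fe 4d; tag = H(ed f1 67 97 c3 fe 4d) = 6486
m2: inner = H(87 9b 0d fd a9 22 7a 88 71) = 28 42; tag = H(ed f1 67 97 c3 28 42) = 59b0
m3: inner = H(87 9b 0d fd a9 4c bd 3c d7) = d1 20; tag = H(ed f1 67 97 c3 d1 20) = 3759 ← matches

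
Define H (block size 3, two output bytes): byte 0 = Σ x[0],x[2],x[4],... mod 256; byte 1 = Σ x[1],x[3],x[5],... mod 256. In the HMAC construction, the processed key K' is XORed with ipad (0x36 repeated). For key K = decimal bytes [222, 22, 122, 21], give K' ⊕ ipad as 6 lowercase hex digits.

6e1d36

Key decimal bytes [222, 22, 122, 21] = de 16 7a 15 is 4 bytes > B = 3, so hash it first: H(key) = 58 2b, then zero-pad to 3 bytes: K' = 58 2b 00.
XOR each byte with 0x36: 58⊕36=6e, 2b⊕36=1d, 00⊕36=36.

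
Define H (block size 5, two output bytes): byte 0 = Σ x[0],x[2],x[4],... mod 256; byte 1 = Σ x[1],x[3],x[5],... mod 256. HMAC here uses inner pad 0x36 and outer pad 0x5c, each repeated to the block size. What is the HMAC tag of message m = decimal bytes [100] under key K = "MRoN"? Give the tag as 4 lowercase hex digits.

Key "MRoN" = 4d 52 6f 4e is 4 bytes ≤ B = 5; zero-pad to 5 bytes: K' = 4d 52 6f 4e 00.
K' ⊕ ipad = 7b 64 59 78 36.  K' ⊕ opad = 11 0e 33 12 5c.
Inner input = (K'⊕ipad) ∥ m = 7b 64 59 78 36 ∥ 64.
Inner hash: even-index sum = 266 mod 256 = 10; odd-index sum = 320 mod 256 = 64 → 0a 40.
Outer input = (K'⊕opad) ∥ inner = 11 0e 33 12 5c ∥ 0a 40.
Outer hash (tag): even-index sum = 224 mod 256 = 224; odd-index sum = 42 mod 256 = 42 → e0 2a.

e02a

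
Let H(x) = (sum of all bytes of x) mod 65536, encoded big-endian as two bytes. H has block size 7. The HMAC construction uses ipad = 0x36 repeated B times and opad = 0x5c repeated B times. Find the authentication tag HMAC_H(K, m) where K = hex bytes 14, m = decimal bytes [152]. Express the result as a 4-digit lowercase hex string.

Key hex bytes 14 is 1 byte ≤ B = 7; zero-pad to 7 bytes: K' = 14 00 00 00 00 00 00.
K' ⊕ ipad = 22 36 36 36 36 36 36.  K' ⊕ opad = 48 5c 5c 5c 5c 5c 5c.
Inner input = (K'⊕ipad) ∥ m = 22 36 36 36 36 36 36 ∥ 98.
Inner hash: sum = 34+54+54+54+54+54+54+152 = 510 → 01 fe.
Outer input = (K'⊕opad) ∥ inner = 48 5c 5c 5c 5c 5c 5c ∥ 01 fe.
Outer hash (tag): sum = 72+92+92+92+92+92+92+1+254 = 879 → 03 6f.

036f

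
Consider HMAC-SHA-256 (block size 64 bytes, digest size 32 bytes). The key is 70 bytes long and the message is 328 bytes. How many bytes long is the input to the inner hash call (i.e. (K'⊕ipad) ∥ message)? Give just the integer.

Key is 70 > 64 bytes, so it is hashed to 32 bytes then zero-padded to 64: |K'| = 64.
Inner input = (K'⊕ipad) ∥ m → 64 + 328 = 392 bytes.

392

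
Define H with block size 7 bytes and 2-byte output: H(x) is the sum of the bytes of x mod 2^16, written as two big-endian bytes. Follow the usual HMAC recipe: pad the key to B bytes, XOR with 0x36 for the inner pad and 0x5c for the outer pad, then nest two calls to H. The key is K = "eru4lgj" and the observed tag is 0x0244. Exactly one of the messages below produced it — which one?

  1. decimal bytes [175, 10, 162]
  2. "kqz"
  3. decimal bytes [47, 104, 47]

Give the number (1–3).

Key "eru4lgj" = 65 72 75 34 6c 67 6a is exactly B = 7 bytes: K' = 65 72 75 34 6c 67 6a.
K' ⊕ ipad = 53 44 43 02 5a 51 5c; K' ⊕ opad = 39 2e 29 68 30 3b 36.
m1: inner = H(53 44 43 02 5a 51 5c af 0a a2) = 03 3e; tag = H(39 2e 29 68 30 3b 36 03 3e) = 01da
m2: inner = H(53 44 43 02 5a 51 5c 6b 71 7a) = 03 39; tag = H(39 2e 29 68 30 3b 36 03 39) = 01d5
m3: inner = H(53 44 43 02 5a 51 5c 2f 68 2f) = 02 a9; tag = H(39 2e 29 68 30 3b 36 02 a9) = 0244 ← matches

3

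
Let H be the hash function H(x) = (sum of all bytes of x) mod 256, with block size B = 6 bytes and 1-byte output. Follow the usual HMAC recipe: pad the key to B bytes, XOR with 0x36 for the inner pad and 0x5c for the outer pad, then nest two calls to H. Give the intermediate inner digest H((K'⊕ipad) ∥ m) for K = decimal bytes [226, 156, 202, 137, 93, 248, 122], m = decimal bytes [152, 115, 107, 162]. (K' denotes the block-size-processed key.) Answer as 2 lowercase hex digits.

bc

Key decimal bytes [226, 156, 202, 137, 93, 248, 122] = e2 9c ca 89 5d f8 7a is 7 bytes > B = 6, so hash it first: H(key) = a0, then zero-pad to 6 bytes: K' = a0 00 00 00 00 00.
K' ⊕ ipad = 96 36 36 36 36 36.
Inner input = 96 36 36 36 36 36 ∥ 98 73 6b a2.
Inner hash: sum = 150+54+54+54+54+54+152+115+107+162 = 956; mod 256 = 188 → bc.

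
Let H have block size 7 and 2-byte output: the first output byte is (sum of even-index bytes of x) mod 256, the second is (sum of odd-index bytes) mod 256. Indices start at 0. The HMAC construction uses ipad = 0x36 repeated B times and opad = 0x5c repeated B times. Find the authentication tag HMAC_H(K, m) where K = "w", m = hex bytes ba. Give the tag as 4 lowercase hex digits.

Key "w" = 77 is 1 byte ≤ B = 7; zero-pad to 7 bytes: K' = 77 00 00 00 00 00 00.
K' ⊕ ipad = 41 36 36 36 36 36 36.  K' ⊕ opad = 2b 5c 5c 5c 5c 5c 5c.
Inner input = (K'⊕ipad) ∥ m = 41 36 36 36 36 36 36 ∥ ba.
Inner hash: even-index sum = 227 mod 256 = 227; odd-index sum = 348 mod 256 = 92 → e3 5c.
Outer input = (K'⊕opad) ∥ inner = 2b 5c 5c 5c 5c 5c 5c ∥ e3 5c.
Outer hash (tag): even-index sum = 411 mod 256 = 155; odd-index sum = 503 mod 256 = 247 → 9b f7.

9bf7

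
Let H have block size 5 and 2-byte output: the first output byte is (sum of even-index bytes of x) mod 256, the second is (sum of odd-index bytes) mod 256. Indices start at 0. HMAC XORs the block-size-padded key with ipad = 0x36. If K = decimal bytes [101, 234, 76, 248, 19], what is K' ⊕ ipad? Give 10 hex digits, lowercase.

Key decimal bytes [101, 234, 76, 248, 19] = 65 ea 4c f8 13 is exactly B = 5 bytes: K' = 65 ea 4c f8 13.
XOR each byte with 0x36: 65⊕36=53, ea⊕36=dc, 4c⊕36=7a, f8⊕36=ce, 13⊕36=25.

53dc7ace25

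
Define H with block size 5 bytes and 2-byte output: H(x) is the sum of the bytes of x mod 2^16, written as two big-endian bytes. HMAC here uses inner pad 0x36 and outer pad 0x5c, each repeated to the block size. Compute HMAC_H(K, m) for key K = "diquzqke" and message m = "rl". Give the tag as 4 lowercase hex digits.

Key "diquzqke" = 64 69 71 75 7a 71 6b 65 is 8 bytes > B = 5, so hash it first: H(key) = 03 6e, then zero-pad to 5 bytes: K' = 03 6e 00 00 00.
K' ⊕ ipad = 35 58 36 36 36.  K' ⊕ opad = 5f 32 5c 5c 5c.
Inner input = (K'⊕ipad) ∥ m = 35 58 36 36 36 ∥ 72 6c.
Inner hash: sum = 53+88+54+54+54+114+108 = 525 → 02 0d.
Outer input = (K'⊕opad) ∥ inner = 5f 32 5c 5c 5c ∥ 02 0d.
Outer hash (tag): sum = 95+50+92+92+92+2+13 = 436 → 01 b4.

01b4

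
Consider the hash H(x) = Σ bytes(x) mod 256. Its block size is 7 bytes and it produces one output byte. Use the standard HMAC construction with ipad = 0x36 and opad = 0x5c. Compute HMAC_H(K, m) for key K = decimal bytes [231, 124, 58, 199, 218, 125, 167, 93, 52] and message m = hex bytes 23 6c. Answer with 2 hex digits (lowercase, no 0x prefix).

6f

Key decimal bytes [231, 124, 58, 199, 218, 125, 167, 93, 52] = e7 7c 3a c7 da 7d a7 5d 34 is 9 bytes > B = 7, so hash it first: H(key) = f3, then zero-pad to 7 bytes: K' = f3 00 00 00 00 00 00.
K' ⊕ ipad = c5 36 36 36 36 36 36.  K' ⊕ opad = af 5c 5c 5c 5c 5c 5c.
Inner input = (K'⊕ipad) ∥ m = c5 36 36 36 36 36 36 ∥ 23 6c.
Inner hash: sum = 197+54+54+54+54+54+54+35+108 = 664; mod 256 = 152 → 98.
Outer input = (K'⊕opad) ∥ inner = af 5c 5c 5c 5c 5c 5c ∥ 98.
Outer hash (tag): sum = 175+92+92+92+92+92+92+152 = 879; mod 256 = 111 → 6f.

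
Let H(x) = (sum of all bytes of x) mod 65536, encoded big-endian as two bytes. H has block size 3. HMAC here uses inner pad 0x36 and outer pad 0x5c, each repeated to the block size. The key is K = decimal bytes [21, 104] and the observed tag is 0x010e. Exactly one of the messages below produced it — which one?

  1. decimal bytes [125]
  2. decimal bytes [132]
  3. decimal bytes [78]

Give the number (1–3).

Key decimal bytes [21, 104] = 15 68 is 2 bytes ≤ B = 3; zero-pad to 3 bytes: K' = 15 68 00.
K' ⊕ ipad = 23 5e 36; K' ⊕ opad = 49 34 5c.
m1: inner = H(23 5e 36 7d) = 01 34; tag = H(49 34 5c 01 34) = 010e ← matches
m2: inner = H(23 5e 36 84) = 01 3b; tag = H(49 34 5c 01 3b) = 0115
m3: inner = H(23 5e 36 4e) = 01 05; tag = H(49 34 5c 01 05) = 00df

1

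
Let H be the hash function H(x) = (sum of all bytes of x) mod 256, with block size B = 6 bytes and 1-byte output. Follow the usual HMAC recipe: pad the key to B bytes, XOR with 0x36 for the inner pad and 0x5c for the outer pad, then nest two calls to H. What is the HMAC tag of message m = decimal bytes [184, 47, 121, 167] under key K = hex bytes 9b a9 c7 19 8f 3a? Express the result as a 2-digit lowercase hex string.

0d

Key hex bytes 9b a9 c7 19 8f 3a is exactly B = 6 bytes: K' = 9b a9 c7 19 8f 3a.
K' ⊕ ipad = ad 9f f1 2f b9 0c.  K' ⊕ opad = c7 f5 9b 45 d3 66.
Inner input = (K'⊕ipad) ∥ m = ad 9f f1 2f b9 0c ∥ b8 2f 79 a7.
Inner hash: sum = 173+159+241+47+185+12+184+47+121+167 = 1336; mod 256 = 56 → 38.
Outer input = (K'⊕opad) ∥ inner = c7 f5 9b 45 d3 66 ∥ 38.
Outer hash (tag): sum = 199+245+155+69+211+102+56 = 1037; mod 256 = 13 → 0d.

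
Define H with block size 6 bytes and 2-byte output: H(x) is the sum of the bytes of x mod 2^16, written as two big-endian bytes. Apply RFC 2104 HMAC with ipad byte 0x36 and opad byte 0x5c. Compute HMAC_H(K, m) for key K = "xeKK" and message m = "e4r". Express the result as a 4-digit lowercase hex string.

Key "xeKK" = 78 65 4b 4b is 4 bytes ≤ B = 6; zero-pad to 6 bytes: K' = 78 65 4b 4b 00 00.
K' ⊕ ipad = 4e 53 7d 7d 36 36.  K' ⊕ opad = 24 39 17 17 5c 5c.
Inner input = (K'⊕ipad) ∥ m = 4e 53 7d 7d 36 36 ∥ 65 34 72.
Inner hash: sum = 78+83+125+125+54+54+101+52+114 = 786 → 03 12.
Outer input = (K'⊕opad) ∥ inner = 24 39 17 17 5c 5c ∥ 03 12.
Outer hash (tag): sum = 36+57+23+23+92+92+3+18 = 344 → 01 58.

0158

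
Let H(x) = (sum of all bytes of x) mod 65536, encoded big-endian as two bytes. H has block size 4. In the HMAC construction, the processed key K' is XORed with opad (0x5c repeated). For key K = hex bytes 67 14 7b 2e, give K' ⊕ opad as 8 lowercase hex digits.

3b482772

Key hex bytes 67 14 7b 2e is exactly B = 4 bytes: K' = 67 14 7b 2e.
XOR each byte with 0x5c: 67⊕5c=3b, 14⊕5c=48, 7b⊕5c=27, 2e⊕5c=72.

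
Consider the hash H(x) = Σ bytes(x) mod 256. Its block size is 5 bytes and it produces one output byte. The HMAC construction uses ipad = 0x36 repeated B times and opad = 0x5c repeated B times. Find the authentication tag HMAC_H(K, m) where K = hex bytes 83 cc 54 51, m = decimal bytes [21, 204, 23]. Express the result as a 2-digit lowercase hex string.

86

Key hex bytes 83 cc 54 51 is 4 bytes ≤ B = 5; zero-pad to 5 bytes: K' = 83 cc 54 51 00.
K' ⊕ ipad = b5 fa 62 67 36.  K' ⊕ opad = df 90 08 0d 5c.
Inner input = (K'⊕ipad) ∥ m = b5 fa 62 67 36 ∥ 15 cc 17.
Inner hash: sum = 181+250+98+103+54+21+204+23 = 934; mod 256 = 166 → a6.
Outer input = (K'⊕opad) ∥ inner = df 90 08 0d 5c ∥ a6.
Outer hash (tag): sum = 223+144+8+13+92+166 = 646; mod 256 = 134 → 86.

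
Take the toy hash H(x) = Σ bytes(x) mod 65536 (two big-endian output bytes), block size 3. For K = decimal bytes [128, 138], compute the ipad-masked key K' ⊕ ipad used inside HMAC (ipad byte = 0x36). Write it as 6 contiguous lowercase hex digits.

Key decimal bytes [128, 138] = 80 8a is 2 bytes ≤ B = 3; zero-pad to 3 bytes: K' = 80 8a 00.
XOR each byte with 0x36: 80⊕36=b6, 8a⊕36=bc, 00⊕36=36.

b6bc36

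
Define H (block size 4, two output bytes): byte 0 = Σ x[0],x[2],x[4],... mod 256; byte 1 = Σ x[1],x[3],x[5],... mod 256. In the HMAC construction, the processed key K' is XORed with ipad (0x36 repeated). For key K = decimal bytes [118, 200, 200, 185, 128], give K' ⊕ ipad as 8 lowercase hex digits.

Key decimal bytes [118, 200, 200, 185, 128] = 76 c8 c8 b9 80 is 5 bytes > B = 4, so hash it first: H(key) = be 81, then zero-pad to 4 bytes: K' = be 81 00 00.
XOR each byte with 0x36: be⊕36=88, 81⊕36=b7, 00⊕36=36, 00⊕36=36.

88b73636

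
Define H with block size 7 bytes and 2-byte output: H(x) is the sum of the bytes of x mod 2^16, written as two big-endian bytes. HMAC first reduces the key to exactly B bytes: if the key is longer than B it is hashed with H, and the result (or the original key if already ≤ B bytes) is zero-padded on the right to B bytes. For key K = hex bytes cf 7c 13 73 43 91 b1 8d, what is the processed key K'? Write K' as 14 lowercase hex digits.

|K| = 8 > B = 7, so first hash the key.
H(K): sum = 207+124+19+115+67+145+177+141 = 995 → 03 e3.
Zero-pad H(K) = 03 e3 to 7 bytes: K' = 03 e3 00 00 00 00 00.

03e30000000000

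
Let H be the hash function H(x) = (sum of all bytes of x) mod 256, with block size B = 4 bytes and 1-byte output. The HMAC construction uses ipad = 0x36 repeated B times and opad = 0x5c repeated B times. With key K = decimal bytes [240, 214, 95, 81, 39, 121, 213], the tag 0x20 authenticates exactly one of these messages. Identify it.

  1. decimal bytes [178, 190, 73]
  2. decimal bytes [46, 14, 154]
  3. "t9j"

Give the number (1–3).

2

Key decimal bytes [240, 214, 95, 81, 39, 121, 213] = f0 d6 5f 51 27 79 d5 is 7 bytes > B = 4, so hash it first: H(key) = eb, then zero-pad to 4 bytes: K' = eb 00 00 00.
K' ⊕ ipad = dd 36 36 36; K' ⊕ opad = b7 5c 5c 5c.
m1: inner = H(dd 36 36 36 b2 be 49) = 38; tag = H(b7 5c 5c 5c 38) = 03
m2: inner = H(dd 36 36 36 2e 0e 9a) = 55; tag = H(b7 5c 5c 5c 55) = 20 ← matches
m3: inner = H(dd 36 36 36 74 39 6a) = 96; tag = H(b7 5c 5c 5c 96) = 61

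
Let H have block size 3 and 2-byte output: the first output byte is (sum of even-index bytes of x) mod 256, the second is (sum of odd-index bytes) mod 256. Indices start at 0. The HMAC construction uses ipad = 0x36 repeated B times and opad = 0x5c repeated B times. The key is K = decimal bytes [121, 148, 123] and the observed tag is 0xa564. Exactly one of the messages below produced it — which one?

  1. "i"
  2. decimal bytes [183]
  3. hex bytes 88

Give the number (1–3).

Key decimal bytes [121, 148, 123] = 79 94 7b is exactly B = 3 bytes: K' = 79 94 7b.
K' ⊕ ipad = 4f a2 4d; K' ⊕ opad = 25 c8 27.
m1: inner = H(4f a2 4d 69) = 9c 0b; tag = H(25 c8 27 9c 0b) = 5764
m2: inner = H(4f a2 4d b7) = 9c 59; tag = H(25 c8 27 9c 59) = a564 ← matches
m3: inner = H(4f a2 4d 88) = 9c 2a; tag = H(25 c8 27 9c 2a) = 7664

2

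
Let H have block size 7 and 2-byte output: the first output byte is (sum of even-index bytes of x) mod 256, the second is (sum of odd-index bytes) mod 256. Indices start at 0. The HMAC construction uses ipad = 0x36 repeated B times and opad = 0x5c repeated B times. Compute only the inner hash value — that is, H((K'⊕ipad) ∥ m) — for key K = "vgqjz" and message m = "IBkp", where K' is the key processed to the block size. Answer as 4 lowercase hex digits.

bb97

Key "vgqjz" = 76 67 71 6a 7a is 5 bytes ≤ B = 7; zero-pad to 7 bytes: K' = 76 67 71 6a 7a 00 00.
K' ⊕ ipad = 40 51 47 5c 4c 36 36.
Inner input = 40 51 47 5c 4c 36 36 ∥ 49 42 6b 70.
Inner hash: even-index sum = 443 mod 256 = 187; odd-index sum = 407 mod 256 = 151 → bb 97.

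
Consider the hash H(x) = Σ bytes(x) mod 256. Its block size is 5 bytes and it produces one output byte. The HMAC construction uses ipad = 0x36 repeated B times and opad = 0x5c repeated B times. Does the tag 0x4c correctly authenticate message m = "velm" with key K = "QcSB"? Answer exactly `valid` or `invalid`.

Key "QcSB" = 51 63 53 42 is 4 bytes ≤ B = 5; zero-pad to 5 bytes: K' = 51 63 53 42 00.
K' ⊕ ipad = 67 55 65 74 36; K' ⊕ opad = 0d 3f 0f 1e 5c.
Inner hash: sum = 103+85+101+116+54+118+101+108+109 = 895; mod 256 = 127 → 7f.
Outer hash (recomputed tag): sum = 13+63+15+30+92+127 = 340; mod 256 = 84 → 54.
Recomputed tag = 54; claimed = 4c → mismatch.

invalid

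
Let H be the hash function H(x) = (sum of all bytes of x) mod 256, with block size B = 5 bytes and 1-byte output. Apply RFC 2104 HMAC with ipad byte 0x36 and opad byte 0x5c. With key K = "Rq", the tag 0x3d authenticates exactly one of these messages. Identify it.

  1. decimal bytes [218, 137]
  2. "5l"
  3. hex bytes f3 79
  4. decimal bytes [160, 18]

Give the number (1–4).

2

Key "Rq" = 52 71 is 2 bytes ≤ B = 5; zero-pad to 5 bytes: K' = 52 71 00 00 00.
K' ⊕ ipad = 64 47 36 36 36; K' ⊕ opad = 0e 2d 5c 5c 5c.
m1: inner = H(64 47 36 36 36 da 89) = b0; tag = H(0e 2d 5c 5c 5c b0) = ff
m2: inner = H(64 47 36 36 36 35 6c) = ee; tag = H(0e 2d 5c 5c 5c ee) = 3d ← matches
m3: inner = H(64 47 36 36 36 f3 79) = b9; tag = H(0e 2d 5c 5c 5c b9) = 08
m4: inner = H(64 47 36 36 36 a0 12) = ff; tag = H(0e 2d 5c 5c 5c ff) = 4e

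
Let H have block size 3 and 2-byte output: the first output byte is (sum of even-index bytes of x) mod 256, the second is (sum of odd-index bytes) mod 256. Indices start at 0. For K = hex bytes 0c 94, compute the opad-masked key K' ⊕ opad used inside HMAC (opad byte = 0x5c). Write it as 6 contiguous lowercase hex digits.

50c85c

Key hex bytes 0c 94 is 2 bytes ≤ B = 3; zero-pad to 3 bytes: K' = 0c 94 00.
XOR each byte with 0x5c: 0c⊕5c=50, 94⊕5c=c8, 00⊕5c=5c.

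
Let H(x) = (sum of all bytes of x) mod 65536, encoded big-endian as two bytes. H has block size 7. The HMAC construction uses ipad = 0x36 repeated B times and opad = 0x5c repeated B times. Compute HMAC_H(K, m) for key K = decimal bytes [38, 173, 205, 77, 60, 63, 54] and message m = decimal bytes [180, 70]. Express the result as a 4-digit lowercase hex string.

Key decimal bytes [38, 173, 205, 77, 60, 63, 54] = 26 ad cd 4d 3c 3f 36 is exactly B = 7 bytes: K' = 26 ad cd 4d 3c 3f 36.
K' ⊕ ipad = 10 9b fb 7b 0a 09 00.  K' ⊕ opad = 7a f1 91 11 60 63 6a.
Inner input = (K'⊕ipad) ∥ m = 10 9b fb 7b 0a 09 00 ∥ b4 46.
Inner hash: sum = 16+155+251+123+10+9+0+180+70 = 814 → 03 2e.
Outer input = (K'⊕opad) ∥ inner = 7a f1 91 11 60 63 6a ∥ 03 2e.
Outer hash (tag): sum = 122+241+145+17+96+99+106+3+46 = 875 → 03 6b.

036b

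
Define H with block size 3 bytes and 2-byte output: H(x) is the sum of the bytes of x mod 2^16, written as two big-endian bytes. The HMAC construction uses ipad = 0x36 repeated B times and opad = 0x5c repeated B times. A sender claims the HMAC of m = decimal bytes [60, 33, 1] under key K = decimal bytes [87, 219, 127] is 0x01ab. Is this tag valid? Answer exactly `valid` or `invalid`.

Key decimal bytes [87, 219, 127] = 57 db 7f is exactly B = 3 bytes: K' = 57 db 7f.
K' ⊕ ipad = 61 ed 49; K' ⊕ opad = 0b 87 23.
Inner hash: sum = 97+237+73+60+33+1 = 501 → 01 f5.
Outer hash (recomputed tag): sum = 11+135+35+1+245 = 427 → 01 ab.
Recomputed tag = 01ab; claimed = 01ab → match.

valid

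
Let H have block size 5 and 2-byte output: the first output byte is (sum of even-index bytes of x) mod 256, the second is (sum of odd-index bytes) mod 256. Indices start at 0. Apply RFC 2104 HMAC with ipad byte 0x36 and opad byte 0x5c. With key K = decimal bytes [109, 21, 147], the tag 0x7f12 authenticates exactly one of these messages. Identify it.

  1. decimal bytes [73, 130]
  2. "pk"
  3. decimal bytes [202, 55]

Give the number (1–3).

Key decimal bytes [109, 21, 147] = 6d 15 93 is 3 bytes ≤ B = 5; zero-pad to 5 bytes: K' = 6d 15 93 00 00.
K' ⊕ ipad = 5b 23 a5 36 36; K' ⊕ opad = 31 49 cf 5c 5c.
m1: inner = H(5b 23 a5 36 36 49 82) = b8 a2; tag = H(31 49 cf 5c 5c b8 a2) = fe5d
m2: inner = H(5b 23 a5 36 36 70 6b) = a1 c9; tag = H(31 49 cf 5c 5c a1 c9) = 2546
m3: inner = H(5b 23 a5 36 36 ca 37) = 6d 23; tag = H(31 49 cf 5c 5c 6d 23) = 7f12 ← matches

3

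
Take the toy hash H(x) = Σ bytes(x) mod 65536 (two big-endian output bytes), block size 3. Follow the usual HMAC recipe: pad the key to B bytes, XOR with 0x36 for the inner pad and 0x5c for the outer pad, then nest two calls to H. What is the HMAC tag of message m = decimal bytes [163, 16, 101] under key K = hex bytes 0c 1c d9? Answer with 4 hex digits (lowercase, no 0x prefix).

Key hex bytes 0c 1c d9 is exactly B = 3 bytes: K' = 0c 1c d9.
K' ⊕ ipad = 3a 2a ef.  K' ⊕ opad = 50 40 85.
Inner input = (K'⊕ipad) ∥ m = 3a 2a ef ∥ a3 10 65.
Inner hash: sum = 58+42+239+163+16+101 = 619 → 02 6b.
Outer input = (K'⊕opad) ∥ inner = 50 40 85 ∥ 02 6b.
Outer hash (tag): sum = 80+64+133+2+107 = 386 → 01 82.

0182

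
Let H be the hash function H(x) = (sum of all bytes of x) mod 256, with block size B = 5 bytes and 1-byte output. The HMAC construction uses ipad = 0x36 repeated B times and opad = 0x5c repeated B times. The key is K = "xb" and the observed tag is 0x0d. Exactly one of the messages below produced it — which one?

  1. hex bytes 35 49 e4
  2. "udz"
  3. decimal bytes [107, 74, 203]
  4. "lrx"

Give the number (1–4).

Key "xb" = 78 62 is 2 bytes ≤ B = 5; zero-pad to 5 bytes: K' = 78 62 00 00 00.
K' ⊕ ipad = 4e 54 36 36 36; K' ⊕ opad = 24 3e 5c 5c 5c.
m1: inner = H(4e 54 36 36 36 35 49 e4) = a6; tag = H(24 3e 5c 5c 5c a6) = 1c
m2: inner = H(4e 54 36 36 36 75 64 7a) = 97; tag = H(24 3e 5c 5c 5c 97) = 0d ← matches
m3: inner = H(4e 54 36 36 36 6b 4a cb) = c4; tag = H(24 3e 5c 5c 5c c4) = 3a
m4: inner = H(4e 54 36 36 36 6c 72 78) = 9a; tag = H(24 3e 5c 5c 5c 9a) = 10

2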